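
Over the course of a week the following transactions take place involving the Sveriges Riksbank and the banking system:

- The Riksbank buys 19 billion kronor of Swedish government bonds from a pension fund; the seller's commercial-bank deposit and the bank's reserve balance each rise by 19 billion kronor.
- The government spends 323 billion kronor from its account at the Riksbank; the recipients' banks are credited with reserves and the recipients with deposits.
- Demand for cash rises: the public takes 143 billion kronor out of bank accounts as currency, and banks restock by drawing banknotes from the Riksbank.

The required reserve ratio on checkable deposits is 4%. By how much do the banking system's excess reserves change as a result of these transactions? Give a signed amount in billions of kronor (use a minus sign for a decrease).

+191.04 billion

Asset purchase (from non-banks) 19 billion kronor: reserves +19B, deposits +19B.
Government spending 323 billion kronor: reserves +323B, deposits +323B.
Currency withdrawal 143 billion kronor: reserves −143B, deposits −143B.
Totals: Δreserves = +199B, Δdeposits = +199B.
Δrequired reserves = 4% × +199B = +7.96B.
Δexcess reserves = Δreserves − Δrequired = +199B − (+7.96B) = +191.04 billion.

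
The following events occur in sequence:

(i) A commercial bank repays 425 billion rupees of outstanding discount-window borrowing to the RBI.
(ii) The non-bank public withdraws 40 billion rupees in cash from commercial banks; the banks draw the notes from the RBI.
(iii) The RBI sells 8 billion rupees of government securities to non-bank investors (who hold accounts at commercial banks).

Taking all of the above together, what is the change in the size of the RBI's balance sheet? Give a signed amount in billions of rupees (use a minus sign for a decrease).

-433 billion

Discount-window repayment 425 billion rupees: an RBI asset is shed → −425B.
Currency withdrawal 40 billion rupees: only the composition of liabilities changes → 0.
Asset sale (to non-banks) 8 billion rupees: an RBI asset is shed → −8B.
Net: −425 + 0 − 8 = -433 billion.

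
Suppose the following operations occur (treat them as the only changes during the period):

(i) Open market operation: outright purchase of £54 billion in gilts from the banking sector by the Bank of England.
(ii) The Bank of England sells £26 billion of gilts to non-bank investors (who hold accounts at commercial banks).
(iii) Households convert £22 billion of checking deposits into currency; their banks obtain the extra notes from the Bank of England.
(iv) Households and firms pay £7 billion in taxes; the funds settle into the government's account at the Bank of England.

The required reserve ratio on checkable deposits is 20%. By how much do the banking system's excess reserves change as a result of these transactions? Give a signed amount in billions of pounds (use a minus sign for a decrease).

+£10 billion

OMO purchase (from banks) £54 billion: reserves +£54B, deposits 0.
Asset sale (to non-banks) £26 billion: reserves −£26B, deposits −£26B.
Currency withdrawal £22 billion: reserves −£22B, deposits −£22B.
Government account inflow £7 billion: reserves −£7B, deposits −£7B.
Totals: Δreserves = −£1B, Δdeposits = −£55B.
Δrequired reserves = 20% × −£55B = −£11B.
Δexcess reserves = Δreserves − Δrequired = −£1B − (−£11B) = +£10 billion.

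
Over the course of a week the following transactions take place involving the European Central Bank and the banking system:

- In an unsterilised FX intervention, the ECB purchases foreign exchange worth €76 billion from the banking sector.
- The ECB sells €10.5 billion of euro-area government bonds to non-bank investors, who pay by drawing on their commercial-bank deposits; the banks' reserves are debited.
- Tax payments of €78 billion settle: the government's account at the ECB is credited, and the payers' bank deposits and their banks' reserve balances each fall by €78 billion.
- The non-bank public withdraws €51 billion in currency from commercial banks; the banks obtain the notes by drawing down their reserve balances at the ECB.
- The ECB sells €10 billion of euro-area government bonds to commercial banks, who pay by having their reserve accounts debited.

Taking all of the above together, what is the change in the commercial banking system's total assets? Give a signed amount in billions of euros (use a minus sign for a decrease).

-€139.5 billion

ECB balance sheet:
  Assets:      Securities −€20.5B, Foreign assets +€76B
  Liabilities: Bank reserves −€73.5B, Currency in circulation +€51B, Government deposits +€78B
Commercial banking system:
  Assets:      Reserves at CB −€73.5B, Securities +€10B, Foreign assets −€76B
  Liabilities: Checkable deposits −€139.5B
Change in total bank assets = -€139.5 billion.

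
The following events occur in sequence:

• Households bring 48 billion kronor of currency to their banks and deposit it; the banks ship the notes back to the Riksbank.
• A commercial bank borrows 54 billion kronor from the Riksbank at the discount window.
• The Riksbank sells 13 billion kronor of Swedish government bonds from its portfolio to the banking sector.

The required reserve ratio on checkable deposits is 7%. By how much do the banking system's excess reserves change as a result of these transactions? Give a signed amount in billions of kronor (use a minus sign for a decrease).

+85.64 billion

Currency deposit 48 billion kronor: reserves +48B, deposits +48B.
Discount-window loan 54 billion kronor: reserves +54B, deposits 0.
OMO sale (to banks) 13 billion kronor: reserves −13B, deposits 0.
Totals: Δreserves = +89B, Δdeposits = +48B.
Δrequired reserves = 7% × +48B = +3.36B.
Δexcess reserves = Δreserves − Δrequired = +89B − (+3.36B) = +85.64 billion.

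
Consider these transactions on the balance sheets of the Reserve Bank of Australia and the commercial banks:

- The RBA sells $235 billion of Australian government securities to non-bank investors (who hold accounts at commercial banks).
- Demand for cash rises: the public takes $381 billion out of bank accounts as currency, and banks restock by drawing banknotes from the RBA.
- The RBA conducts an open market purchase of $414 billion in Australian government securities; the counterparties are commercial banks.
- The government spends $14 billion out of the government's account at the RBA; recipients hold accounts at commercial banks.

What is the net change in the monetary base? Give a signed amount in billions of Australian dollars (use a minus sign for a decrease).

+$193 billion

Asset sale (to non-banks) $235 billion: RBA balance sheet contracts → −$235B.
Currency withdrawal $381 billion: just a shift between currency and reserves — both are base money → 0.
OMO purchase (from banks) $414 billion: RBA balance sheet expands → +$414B.
Government spending $14 billion: a non-base liability converts back to reserves → +$14B.
Net: −235 + 0 + 414 + 14 = +$193 billion.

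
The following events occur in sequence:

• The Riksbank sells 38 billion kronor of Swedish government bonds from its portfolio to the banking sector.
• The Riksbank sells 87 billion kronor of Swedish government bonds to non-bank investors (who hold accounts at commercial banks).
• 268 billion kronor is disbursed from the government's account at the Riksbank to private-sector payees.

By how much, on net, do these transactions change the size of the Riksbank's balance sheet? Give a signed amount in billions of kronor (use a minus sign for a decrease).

Riksbank balance sheet:
  Assets:      Securities −125B
  Liabilities: Bank reserves +143B, Government deposits −268B
Commercial banking system:
  Assets:      Reserves at CB +143B, Securities +38B
  Liabilities: Checkable deposits +181B
Change in total Riksbank assets = -125 billion.

-125 billion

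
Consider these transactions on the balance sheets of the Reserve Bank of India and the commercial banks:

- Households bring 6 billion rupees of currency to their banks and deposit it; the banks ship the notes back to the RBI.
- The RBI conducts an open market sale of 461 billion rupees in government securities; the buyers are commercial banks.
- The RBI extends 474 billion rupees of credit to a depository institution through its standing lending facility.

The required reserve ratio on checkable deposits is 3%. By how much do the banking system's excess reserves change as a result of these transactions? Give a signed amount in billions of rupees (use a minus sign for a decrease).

+18.82 billion

Currency deposit 6 billion rupees: reserves +6B, deposits +6B.
OMO sale (to banks) 461 billion rupees: reserves −461B, deposits 0.
Discount-window loan 474 billion rupees: reserves +474B, deposits 0.
Totals: Δreserves = +19B, Δdeposits = +6B.
Δrequired reserves = 3% × +6B = +0.18B.
Δexcess reserves = Δreserves − Δrequired = +19B − (+0.18B) = +18.82 billion.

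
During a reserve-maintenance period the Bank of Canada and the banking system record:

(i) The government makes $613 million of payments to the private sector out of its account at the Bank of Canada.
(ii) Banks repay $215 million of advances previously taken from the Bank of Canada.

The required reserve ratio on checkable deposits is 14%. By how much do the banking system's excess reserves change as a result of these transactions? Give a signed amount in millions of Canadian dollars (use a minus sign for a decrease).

Government spending $613 million: reserves +$613M, deposits +$613M.
Discount-window repayment $215 million: reserves −$215M, deposits 0.
Totals: Δreserves = +$398M, Δdeposits = +$613M.
Δrequired reserves = 14% × +$613M = +$85.82M.
Δexcess reserves = Δreserves − Δrequired = +$398M − (+$85.82M) = +$312.18 million.

+$312.18 million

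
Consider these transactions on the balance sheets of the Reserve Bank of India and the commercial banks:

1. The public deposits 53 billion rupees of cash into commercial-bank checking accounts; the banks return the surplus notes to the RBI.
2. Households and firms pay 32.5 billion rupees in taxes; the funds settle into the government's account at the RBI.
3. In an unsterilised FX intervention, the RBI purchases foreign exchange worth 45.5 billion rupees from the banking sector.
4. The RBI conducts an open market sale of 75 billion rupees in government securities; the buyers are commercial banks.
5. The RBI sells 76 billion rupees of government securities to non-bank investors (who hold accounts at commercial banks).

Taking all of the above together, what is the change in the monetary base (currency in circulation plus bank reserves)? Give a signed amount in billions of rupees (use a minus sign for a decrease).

-138 billion

RBI balance sheet:
  Assets:      Securities −151B, Foreign assets +45.5B
  Liabilities: Bank reserves −85B, Currency in circulation −53B, Government deposits +32.5B
Monetary base = currency + reserves: −53B + (−85B) = -138 billion.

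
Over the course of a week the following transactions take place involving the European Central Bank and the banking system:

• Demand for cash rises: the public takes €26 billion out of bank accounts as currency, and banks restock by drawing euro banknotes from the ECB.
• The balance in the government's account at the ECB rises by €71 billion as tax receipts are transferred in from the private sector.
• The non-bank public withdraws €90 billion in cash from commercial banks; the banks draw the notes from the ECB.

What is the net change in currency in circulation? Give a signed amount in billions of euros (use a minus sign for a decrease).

+€116 billion

Currency withdrawal €26 billion: notes leave the central bank → +€26B.
Government account inflow €71 billion: no currency enters or leaves circulation → 0.
Currency withdrawal €90 billion: notes leave the central bank → +€90B.
Net: 26 + 0 + 90 = +€116 billion.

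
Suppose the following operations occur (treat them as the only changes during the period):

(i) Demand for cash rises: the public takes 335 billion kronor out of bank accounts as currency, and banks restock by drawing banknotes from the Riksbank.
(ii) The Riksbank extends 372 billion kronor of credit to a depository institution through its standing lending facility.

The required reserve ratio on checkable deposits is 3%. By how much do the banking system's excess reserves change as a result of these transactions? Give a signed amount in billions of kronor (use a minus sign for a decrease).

+47.05 billion

Currency withdrawal 335 billion kronor: reserves −335B, deposits −335B.
Discount-window loan 372 billion kronor: reserves +372B, deposits 0.
Totals: Δreserves = +37B, Δdeposits = −335B.
Δrequired reserves = 3% × −335B = −10.05B.
Δexcess reserves = Δreserves − Δrequired = +37B − (−10.05B) = +47.05 billion.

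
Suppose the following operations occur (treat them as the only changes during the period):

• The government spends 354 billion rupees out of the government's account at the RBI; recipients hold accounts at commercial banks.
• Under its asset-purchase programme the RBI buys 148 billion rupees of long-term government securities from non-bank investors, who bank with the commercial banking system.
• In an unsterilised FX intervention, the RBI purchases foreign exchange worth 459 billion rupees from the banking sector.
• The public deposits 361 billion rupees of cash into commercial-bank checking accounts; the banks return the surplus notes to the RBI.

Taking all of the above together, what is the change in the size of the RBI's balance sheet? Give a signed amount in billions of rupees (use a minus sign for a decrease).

+607 billion

RBI balance sheet:
  Assets:      Securities +148B, Foreign assets +459B
  Liabilities: Bank reserves +1322B, Currency in circulation −361B, Government deposits −354B
Commercial banking system:
  Assets:      Reserves at CB +1322B, Foreign assets −459B
  Liabilities: Checkable deposits +863B
Change in total RBI assets = +607 billion.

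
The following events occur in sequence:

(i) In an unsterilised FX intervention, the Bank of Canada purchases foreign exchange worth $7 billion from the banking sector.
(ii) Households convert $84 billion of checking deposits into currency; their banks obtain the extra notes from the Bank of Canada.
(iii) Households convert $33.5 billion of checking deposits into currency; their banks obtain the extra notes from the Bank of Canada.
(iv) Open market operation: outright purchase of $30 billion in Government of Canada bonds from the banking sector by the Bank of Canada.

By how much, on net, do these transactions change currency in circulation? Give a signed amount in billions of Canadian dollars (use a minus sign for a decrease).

+$117.5 billion

FX purchase $7 billion: no currency enters or leaves circulation → 0.
Currency withdrawal $84 billion: notes leave the central bank → +$84B.
Currency withdrawal $33.5 billion: notes leave the central bank → +$33.5B.
OMO purchase (from banks) $30 billion: no currency enters or leaves circulation → 0.
Net: 0 + 84 + 33.5 + 0 = +$117.5 billion.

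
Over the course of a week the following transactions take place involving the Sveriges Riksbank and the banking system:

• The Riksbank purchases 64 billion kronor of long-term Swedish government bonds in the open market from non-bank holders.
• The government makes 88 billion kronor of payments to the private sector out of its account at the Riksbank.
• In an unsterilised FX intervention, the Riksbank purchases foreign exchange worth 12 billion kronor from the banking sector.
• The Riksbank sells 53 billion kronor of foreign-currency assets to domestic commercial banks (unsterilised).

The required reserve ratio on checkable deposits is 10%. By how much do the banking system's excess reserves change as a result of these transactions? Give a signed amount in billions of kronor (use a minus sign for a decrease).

Asset purchase (from non-banks) 64 billion kronor: reserves +64B, deposits +64B.
Government spending 88 billion kronor: reserves +88B, deposits +88B.
FX purchase 12 billion kronor: reserves +12B, deposits 0.
FX sale 53 billion kronor: reserves −53B, deposits 0.
Totals: Δreserves = +111B, Δdeposits = +152B.
Δrequired reserves = 10% × +152B = +15.2B.
Δexcess reserves = Δreserves − Δrequired = +111B − (+15.2B) = +95.8 billion.

+95.8 billion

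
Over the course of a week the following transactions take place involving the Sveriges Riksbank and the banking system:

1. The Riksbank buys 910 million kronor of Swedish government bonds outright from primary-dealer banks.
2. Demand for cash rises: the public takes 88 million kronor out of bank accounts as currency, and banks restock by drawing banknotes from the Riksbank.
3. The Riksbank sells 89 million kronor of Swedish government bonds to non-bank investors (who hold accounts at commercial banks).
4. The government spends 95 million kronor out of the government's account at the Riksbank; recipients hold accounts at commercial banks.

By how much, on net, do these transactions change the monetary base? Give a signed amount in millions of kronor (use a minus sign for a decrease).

+916 million

Riksbank balance sheet:
  Assets:      Securities +821M
  Liabilities: Bank reserves +828M, Currency in circulation +88M, Government deposits −95M
Monetary base = currency + reserves: +88M + (+828M) = +916 million.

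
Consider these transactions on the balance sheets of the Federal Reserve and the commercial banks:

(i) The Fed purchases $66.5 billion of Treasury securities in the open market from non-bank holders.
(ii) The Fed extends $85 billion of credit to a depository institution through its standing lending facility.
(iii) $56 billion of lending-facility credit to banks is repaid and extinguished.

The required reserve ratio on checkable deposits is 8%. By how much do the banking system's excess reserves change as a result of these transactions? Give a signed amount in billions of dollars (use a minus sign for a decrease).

Asset purchase (from non-banks) $66.5 billion: reserves +$66.5B, deposits +$66.5B.
Discount-window loan $85 billion: reserves +$85B, deposits 0.
Discount-window repayment $56 billion: reserves −$56B, deposits 0.
Totals: Δreserves = +$95.5B, Δdeposits = +$66.5B.
Δrequired reserves = 8% × +$66.5B = +$5.32B.
Δexcess reserves = Δreserves − Δrequired = +$95.5B − (+$5.32B) = +$90.18 billion.

+$90.18 billion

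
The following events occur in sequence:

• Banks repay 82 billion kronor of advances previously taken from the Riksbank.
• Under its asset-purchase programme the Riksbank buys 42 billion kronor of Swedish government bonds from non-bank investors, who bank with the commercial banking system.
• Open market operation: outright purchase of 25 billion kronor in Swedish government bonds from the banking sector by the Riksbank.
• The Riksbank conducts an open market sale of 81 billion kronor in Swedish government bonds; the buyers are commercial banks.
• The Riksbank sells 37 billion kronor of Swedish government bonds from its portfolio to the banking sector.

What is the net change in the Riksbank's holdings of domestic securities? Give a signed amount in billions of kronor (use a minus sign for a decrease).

-51 billion

Riksbank balance sheet:
  Assets:      Securities −51B, Loans to banks −82B
  Liabilities: Bank reserves −133B
So the change in the Riksbank's holdings of domestic securities is -51 billion.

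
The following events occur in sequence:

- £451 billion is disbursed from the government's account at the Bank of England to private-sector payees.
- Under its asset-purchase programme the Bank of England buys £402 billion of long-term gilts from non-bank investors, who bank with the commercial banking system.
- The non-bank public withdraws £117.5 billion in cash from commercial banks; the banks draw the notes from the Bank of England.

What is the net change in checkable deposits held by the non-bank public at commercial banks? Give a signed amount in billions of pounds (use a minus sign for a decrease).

+£735.5 billion

Government spending £451 billion: non-bank counterparties' bank balances rise → +£451B.
Asset purchase (from non-banks) £402 billion: non-bank counterparties' bank balances rise → +£402B.
Currency withdrawal £117.5 billion: non-bank counterparties' bank balances fall → −£117.5B.
Net: 451 + 402 − 117.5 = +£735.5 billion.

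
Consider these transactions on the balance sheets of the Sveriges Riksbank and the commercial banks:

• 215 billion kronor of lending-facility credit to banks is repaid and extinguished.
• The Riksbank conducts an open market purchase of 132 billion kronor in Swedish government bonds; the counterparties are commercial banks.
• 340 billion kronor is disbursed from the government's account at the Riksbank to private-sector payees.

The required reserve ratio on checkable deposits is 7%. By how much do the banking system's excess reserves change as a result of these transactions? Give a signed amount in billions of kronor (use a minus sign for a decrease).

Discount-window repayment 215 billion kronor: reserves −215B, deposits 0.
OMO purchase (from banks) 132 billion kronor: reserves +132B, deposits 0.
Government spending 340 billion kronor: reserves +340B, deposits +340B.
Totals: Δreserves = +257B, Δdeposits = +340B.
Δrequired reserves = 7% × +340B = +23.8B.
Δexcess reserves = Δreserves − Δrequired = +257B − (+23.8B) = +233.2 billion.

+233.2 billion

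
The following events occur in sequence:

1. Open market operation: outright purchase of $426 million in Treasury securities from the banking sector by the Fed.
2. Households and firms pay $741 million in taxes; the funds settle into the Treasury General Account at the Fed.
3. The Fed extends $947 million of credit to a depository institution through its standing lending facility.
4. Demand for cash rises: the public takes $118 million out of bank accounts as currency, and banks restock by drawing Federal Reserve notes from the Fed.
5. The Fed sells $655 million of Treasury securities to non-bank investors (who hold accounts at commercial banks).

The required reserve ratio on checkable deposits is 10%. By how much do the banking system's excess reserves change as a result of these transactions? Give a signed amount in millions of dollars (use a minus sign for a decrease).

OMO purchase (from banks) $426 million: reserves +$426M, deposits 0.
Government account inflow $741 million: reserves −$741M, deposits −$741M.
Discount-window loan $947 million: reserves +$947M, deposits 0.
Currency withdrawal $118 million: reserves −$118M, deposits −$118M.
Asset sale (to non-banks) $655 million: reserves −$655M, deposits −$655M.
Totals: Δreserves = −$141M, Δdeposits = −$1514M.
Δrequired reserves = 10% × −$1514M = −$151.4M.
Δexcess reserves = Δreserves − Δrequired = −$141M − (−$151.4M) = +$10.4 million.

+$10.4 million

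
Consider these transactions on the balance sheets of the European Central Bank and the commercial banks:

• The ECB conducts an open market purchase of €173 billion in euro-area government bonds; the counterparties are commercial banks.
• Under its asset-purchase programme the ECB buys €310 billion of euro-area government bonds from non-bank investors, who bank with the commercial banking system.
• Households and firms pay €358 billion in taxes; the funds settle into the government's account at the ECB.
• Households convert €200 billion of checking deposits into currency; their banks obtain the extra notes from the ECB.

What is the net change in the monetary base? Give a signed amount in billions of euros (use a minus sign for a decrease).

+€125 billion

ECB balance sheet:
  Assets:      Securities +€483B
  Liabilities: Bank reserves −€75B, Currency in circulation +€200B, Government deposits +€358B
Monetary base = currency + reserves: +€200B + (−€75B) = +€125 billion.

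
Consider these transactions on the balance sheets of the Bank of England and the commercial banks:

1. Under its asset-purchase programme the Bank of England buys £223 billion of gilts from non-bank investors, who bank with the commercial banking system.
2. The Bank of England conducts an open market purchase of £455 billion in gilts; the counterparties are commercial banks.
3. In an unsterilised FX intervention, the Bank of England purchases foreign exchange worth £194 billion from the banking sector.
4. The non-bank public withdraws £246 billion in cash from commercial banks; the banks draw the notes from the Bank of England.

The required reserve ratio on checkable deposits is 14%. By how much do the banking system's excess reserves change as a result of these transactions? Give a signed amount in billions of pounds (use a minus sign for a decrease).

+£629.22 billion

Asset purchase (from non-banks) £223 billion: reserves +£223B, deposits +£223B.
OMO purchase (from banks) £455 billion: reserves +£455B, deposits 0.
FX purchase £194 billion: reserves +£194B, deposits 0.
Currency withdrawal £246 billion: reserves −£246B, deposits −£246B.
Totals: Δreserves = +£626B, Δdeposits = −£23B.
Δrequired reserves = 14% × −£23B = −£3.22B.
Δexcess reserves = Δreserves − Δrequired = +£626B − (−£3.22B) = +£629.22 billion.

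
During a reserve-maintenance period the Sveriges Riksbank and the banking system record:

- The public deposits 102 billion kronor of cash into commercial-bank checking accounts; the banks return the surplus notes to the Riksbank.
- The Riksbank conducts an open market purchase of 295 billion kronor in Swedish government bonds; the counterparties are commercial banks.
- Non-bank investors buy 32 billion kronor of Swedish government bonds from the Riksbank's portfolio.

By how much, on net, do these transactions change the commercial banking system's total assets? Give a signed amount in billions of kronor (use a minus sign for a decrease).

Currency deposit 102 billion kronor: bank balance sheets expand → +102B.
OMO purchase (from banks) 295 billion kronor: just an asset swap on bank balance sheets → 0.
Asset sale (to non-banks) 32 billion kronor: bank balance sheets shrink → −32B.
Net: 102 + 0 − 32 = +70 billion.

+70 billion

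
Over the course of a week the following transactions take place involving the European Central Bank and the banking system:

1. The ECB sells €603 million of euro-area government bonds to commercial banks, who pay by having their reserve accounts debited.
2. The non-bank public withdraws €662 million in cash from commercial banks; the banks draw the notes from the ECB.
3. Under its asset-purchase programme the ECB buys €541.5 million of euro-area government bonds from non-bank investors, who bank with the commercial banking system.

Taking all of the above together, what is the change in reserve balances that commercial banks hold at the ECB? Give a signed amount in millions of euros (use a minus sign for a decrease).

OMO sale (to banks) €603 million: the buying banks pay out of their reserve balances → −€603M.
Currency withdrawal €662 million: banks swap reserves for currency → −€662M.
Asset purchase (from non-banks) €541.5 million: the ECB pays by crediting reserve accounts → +€541.5M.
Net: −603 − 662 + 541.5 = -€723.5 million.

-€723.5 million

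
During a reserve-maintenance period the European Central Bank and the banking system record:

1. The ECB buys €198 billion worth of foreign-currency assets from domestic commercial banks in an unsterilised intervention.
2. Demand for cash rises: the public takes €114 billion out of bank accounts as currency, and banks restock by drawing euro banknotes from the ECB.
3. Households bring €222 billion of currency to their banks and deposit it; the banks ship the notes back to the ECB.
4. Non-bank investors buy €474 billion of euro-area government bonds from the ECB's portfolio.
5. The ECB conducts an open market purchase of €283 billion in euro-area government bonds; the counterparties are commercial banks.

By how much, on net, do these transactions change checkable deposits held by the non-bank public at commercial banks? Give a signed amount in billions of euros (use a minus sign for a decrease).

ECB balance sheet:
  Assets:      Securities −€191B, Foreign assets +€198B
  Liabilities: Bank reserves +€115B, Currency in circulation −€108B
Commercial banking system:
  Assets:      Reserves at CB +€115B, Securities −€283B, Foreign assets −€198B
  Liabilities: Checkable deposits −€366B
So the change in checkable deposits held by the non-bank public at commercial banks is -€366 billion.

-€366 billion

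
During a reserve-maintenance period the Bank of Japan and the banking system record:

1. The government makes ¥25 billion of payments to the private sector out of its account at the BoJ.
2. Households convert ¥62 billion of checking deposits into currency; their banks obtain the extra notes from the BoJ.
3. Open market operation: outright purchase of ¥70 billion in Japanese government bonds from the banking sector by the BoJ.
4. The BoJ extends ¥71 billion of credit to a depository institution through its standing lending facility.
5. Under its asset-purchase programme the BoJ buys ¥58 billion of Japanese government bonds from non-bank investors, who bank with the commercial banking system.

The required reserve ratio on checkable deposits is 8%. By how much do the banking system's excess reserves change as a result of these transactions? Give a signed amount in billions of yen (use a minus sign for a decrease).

Government spending ¥25 billion: reserves +¥25B, deposits +¥25B.
Currency withdrawal ¥62 billion: reserves −¥62B, deposits −¥62B.
OMO purchase (from banks) ¥70 billion: reserves +¥70B, deposits 0.
Discount-window loan ¥71 billion: reserves +¥71B, deposits 0.
Asset purchase (from non-banks) ¥58 billion: reserves +¥58B, deposits +¥58B.
Totals: Δreserves = +¥162B, Δdeposits = +¥21B.
Δrequired reserves = 8% × +¥21B = +¥1.68B.
Δexcess reserves = Δreserves − Δrequired = +¥162B − (+¥1.68B) = +¥160.32 billion.

+¥160.32 billion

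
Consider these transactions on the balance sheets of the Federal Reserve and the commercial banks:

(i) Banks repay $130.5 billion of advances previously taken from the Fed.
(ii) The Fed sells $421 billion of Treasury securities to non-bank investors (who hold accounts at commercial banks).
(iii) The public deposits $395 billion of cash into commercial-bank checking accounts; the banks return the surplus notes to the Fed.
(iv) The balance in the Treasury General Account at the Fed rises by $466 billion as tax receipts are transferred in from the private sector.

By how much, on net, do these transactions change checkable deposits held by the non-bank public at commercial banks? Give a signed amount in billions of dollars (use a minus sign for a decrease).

-$492 billion

Discount-window repayment $130.5 billion: the counterparty is a bank, so public deposits are unchanged → 0.
Asset sale (to non-banks) $421 billion: non-bank counterparties' bank balances fall → −$421B.
Currency deposit $395 billion: non-bank counterparties' bank balances rise → +$395B.
Government account inflow $466 billion: non-bank counterparties' bank balances fall → −$466B.
Net: 0 − 421 + 395 − 466 = -$492 billion.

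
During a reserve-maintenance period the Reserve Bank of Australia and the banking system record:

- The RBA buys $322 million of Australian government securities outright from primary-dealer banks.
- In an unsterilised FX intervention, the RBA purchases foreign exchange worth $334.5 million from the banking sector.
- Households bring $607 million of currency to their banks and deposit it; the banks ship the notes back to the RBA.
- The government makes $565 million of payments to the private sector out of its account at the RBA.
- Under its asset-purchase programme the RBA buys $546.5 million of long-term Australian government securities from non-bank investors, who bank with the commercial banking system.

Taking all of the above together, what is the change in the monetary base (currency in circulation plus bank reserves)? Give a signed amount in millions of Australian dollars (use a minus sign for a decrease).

OMO purchase (from banks) $322 million: RBA balance sheet expands → +$322M.
FX purchase $334.5 million: RBA balance sheet expands → +$334.5M.
Currency deposit $607 million: just a shift between currency and reserves — both are base money → 0.
Government spending $565 million: a non-base liability converts back to reserves → +$565M.
Asset purchase (from non-banks) $546.5 million: RBA balance sheet expands → +$546.5M.
Net: 322 + 334.5 + 0 + 565 + 546.5 = +$1768 million.

+$1768 million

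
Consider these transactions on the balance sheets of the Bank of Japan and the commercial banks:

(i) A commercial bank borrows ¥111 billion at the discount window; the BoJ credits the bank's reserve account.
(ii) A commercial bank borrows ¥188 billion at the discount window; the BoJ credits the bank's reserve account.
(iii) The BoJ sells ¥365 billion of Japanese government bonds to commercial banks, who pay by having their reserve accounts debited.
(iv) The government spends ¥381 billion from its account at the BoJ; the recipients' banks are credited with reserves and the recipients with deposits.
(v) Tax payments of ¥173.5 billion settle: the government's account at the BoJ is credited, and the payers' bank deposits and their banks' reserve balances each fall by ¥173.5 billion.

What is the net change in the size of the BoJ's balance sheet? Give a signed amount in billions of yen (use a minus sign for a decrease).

BoJ balance sheet:
  Assets:      Securities −¥365B, Loans to banks +¥299B
  Liabilities: Bank reserves +¥141.5B, Government deposits −¥207.5B
Change in total BoJ assets = -¥66 billion.

-¥66 billion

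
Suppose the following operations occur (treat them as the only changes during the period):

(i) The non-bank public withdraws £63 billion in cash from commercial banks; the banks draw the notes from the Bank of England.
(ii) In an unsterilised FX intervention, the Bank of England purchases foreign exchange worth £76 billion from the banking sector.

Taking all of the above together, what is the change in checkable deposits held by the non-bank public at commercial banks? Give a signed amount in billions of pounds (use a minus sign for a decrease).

-£63 billion

Currency withdrawal £63 billion: non-bank counterparties' bank balances fall → −£63B.
FX purchase £76 billion: the counterparty is a bank, so public deposits are unchanged → 0.
Net: −63 + 0 = -£63 billion.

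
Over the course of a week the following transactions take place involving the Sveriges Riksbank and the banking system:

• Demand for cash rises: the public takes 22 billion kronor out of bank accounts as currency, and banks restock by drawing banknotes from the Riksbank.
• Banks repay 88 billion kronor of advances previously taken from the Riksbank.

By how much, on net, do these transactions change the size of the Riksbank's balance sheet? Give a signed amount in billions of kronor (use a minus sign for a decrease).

-88 billion

Currency withdrawal 22 billion kronor: only the composition of liabilities changes → 0.
Discount-window repayment 88 billion kronor: a Riksbank asset is shed → −88B.
Net: 0 − 88 = -88 billion.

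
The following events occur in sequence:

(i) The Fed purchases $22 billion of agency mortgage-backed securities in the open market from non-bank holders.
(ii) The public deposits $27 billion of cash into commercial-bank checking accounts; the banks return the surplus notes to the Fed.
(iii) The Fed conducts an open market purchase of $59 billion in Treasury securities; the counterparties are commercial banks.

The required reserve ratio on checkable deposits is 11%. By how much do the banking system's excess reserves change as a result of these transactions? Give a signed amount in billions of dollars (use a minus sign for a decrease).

+$102.61 billion

Asset purchase (from non-banks) $22 billion: reserves +$22B, deposits +$22B.
Currency deposit $27 billion: reserves +$27B, deposits +$27B.
OMO purchase (from banks) $59 billion: reserves +$59B, deposits 0.
Totals: Δreserves = +$108B, Δdeposits = +$49B.
Δrequired reserves = 11% × +$49B = +$5.39B.
Δexcess reserves = Δreserves − Δrequired = +$108B − (+$5.39B) = +$102.61 billion.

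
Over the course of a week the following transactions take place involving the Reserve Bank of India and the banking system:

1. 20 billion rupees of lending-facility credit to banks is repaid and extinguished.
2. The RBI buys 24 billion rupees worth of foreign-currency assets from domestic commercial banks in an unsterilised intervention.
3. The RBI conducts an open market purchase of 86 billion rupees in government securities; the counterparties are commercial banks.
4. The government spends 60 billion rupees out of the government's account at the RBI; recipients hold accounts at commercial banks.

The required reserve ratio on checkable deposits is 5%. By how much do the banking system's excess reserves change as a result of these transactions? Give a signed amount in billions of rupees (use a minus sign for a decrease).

+147 billion

Discount-window repayment 20 billion rupees: reserves −20B, deposits 0.
FX purchase 24 billion rupees: reserves +24B, deposits 0.
OMO purchase (from banks) 86 billion rupees: reserves +86B, deposits 0.
Government spending 60 billion rupees: reserves +60B, deposits +60B.
Totals: Δreserves = +150B, Δdeposits = +60B.
Δrequired reserves = 5% × +60B = +3B.
Δexcess reserves = Δreserves − Δrequired = +150B − (+3B) = +147 billion.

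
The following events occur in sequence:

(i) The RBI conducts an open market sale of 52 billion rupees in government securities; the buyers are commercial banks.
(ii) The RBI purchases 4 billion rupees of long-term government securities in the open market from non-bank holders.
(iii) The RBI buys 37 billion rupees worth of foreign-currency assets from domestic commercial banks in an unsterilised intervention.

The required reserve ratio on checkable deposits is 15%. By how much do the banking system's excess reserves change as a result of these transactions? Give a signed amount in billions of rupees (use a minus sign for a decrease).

-11.6 billion

OMO sale (to banks) 52 billion rupees: reserves −52B, deposits 0.
Asset purchase (from non-banks) 4 billion rupees: reserves +4B, deposits +4B.
FX purchase 37 billion rupees: reserves +37B, deposits 0.
Totals: Δreserves = −11B, Δdeposits = +4B.
Δrequired reserves = 15% × +4B = +0.6B.
Δexcess reserves = Δreserves − Δrequired = −11B − (+0.6B) = -11.6 billion.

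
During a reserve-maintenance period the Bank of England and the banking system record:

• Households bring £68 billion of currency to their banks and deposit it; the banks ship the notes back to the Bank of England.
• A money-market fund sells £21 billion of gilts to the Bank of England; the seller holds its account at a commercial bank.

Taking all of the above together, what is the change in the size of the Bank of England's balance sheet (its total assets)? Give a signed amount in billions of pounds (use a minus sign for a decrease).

Bank of England balance sheet:
  Assets:      Securities +£21B
  Liabilities: Bank reserves +£89B, Currency in circulation −£68B
Change in total Bank of England assets = +£21 billion.

+£21 billion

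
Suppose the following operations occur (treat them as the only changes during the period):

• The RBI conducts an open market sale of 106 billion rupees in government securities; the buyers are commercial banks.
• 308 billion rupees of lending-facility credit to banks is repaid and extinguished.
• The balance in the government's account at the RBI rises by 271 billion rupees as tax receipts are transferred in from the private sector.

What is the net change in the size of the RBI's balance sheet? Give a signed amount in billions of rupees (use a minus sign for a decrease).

RBI balance sheet:
  Assets:      Securities −106B, Loans to banks −308B
  Liabilities: Bank reserves −685B, Government deposits +271B
Change in total RBI assets = -414 billion.

-414 billion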